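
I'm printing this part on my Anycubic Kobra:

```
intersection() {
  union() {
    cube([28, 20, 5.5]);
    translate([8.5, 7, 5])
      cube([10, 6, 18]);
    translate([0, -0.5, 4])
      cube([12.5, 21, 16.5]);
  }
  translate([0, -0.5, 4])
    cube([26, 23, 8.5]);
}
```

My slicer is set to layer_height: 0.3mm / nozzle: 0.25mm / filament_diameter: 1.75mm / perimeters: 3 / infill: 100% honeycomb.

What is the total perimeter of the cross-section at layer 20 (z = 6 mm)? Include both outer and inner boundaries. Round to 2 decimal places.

79.00 mm

At z = 6 mm: the cube is not intersected at this z (z outside [0, 5.5]); the 10×6 cube at (8.5, 7) contributes its full rectangle (perimeter 32.00 mm); the cube at (0, -0.5) (footprint 12.5×21) is included at this height (perimeter 67.00 mm); Taking the union: the regions partially overlap (shared area 24.00 mm²), so the edge portions inside another operand are dropped and the merged outline is re-measured after clipping — boundary = 79.00 mm; the cube at (0, -0.5) is present — its section is the full 26×23 rectangle (perimeter 98.00 mm); After intersecting: that combined region lies inside the 26×23 cube at (0, -0.5), so it is kept whole — boundary = 79.00 mm. Overall, the cross-section is a single solid region. Total boundary length (outer) = 79.00 mm.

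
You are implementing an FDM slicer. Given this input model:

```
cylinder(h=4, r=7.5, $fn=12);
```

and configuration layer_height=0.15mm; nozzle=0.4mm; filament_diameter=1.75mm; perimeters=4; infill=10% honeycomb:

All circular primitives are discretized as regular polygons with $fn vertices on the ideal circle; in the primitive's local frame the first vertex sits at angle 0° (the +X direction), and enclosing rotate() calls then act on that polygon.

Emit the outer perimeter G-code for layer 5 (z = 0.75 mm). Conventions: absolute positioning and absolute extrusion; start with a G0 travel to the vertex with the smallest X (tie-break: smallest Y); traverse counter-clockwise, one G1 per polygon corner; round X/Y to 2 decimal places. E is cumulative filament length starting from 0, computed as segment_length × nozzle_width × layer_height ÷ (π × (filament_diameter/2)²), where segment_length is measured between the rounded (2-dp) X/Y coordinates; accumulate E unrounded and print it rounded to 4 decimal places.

G0 X-7.50 Y0.00 Z0.75
G1 X-6.50 Y-3.75 E0.0968
G1 X-3.75 Y-6.50 E0.1938
G1 X0.00 Y-7.50 E0.2906
G1 X3.75 Y-6.50 E0.3875
G1 X6.50 Y-3.75 E0.4845
G1 X7.50 Y0.00 E0.5813
G1 X6.50 Y3.75 E0.6781
G1 X3.75 Y6.50 E0.7751
G1 X0.00 Y7.50 E0.8719
G1 X-3.75 Y6.50 E0.9687
G1 X-6.50 Y3.75 E1.0657
G1 X-7.50 Y0.00 E1.1626

At z = 0.75 mm: the r=7.5 cylinder gives a regular 12-gon of circumradius 7.5 (constant along its height). The outline is a single polygon with 12 vertices. Extrusion per mm of travel: 0.4 × 0.15 / (π × 0.875²) = 0.024945. Accumulating E over each segment gives final E = 1.1626.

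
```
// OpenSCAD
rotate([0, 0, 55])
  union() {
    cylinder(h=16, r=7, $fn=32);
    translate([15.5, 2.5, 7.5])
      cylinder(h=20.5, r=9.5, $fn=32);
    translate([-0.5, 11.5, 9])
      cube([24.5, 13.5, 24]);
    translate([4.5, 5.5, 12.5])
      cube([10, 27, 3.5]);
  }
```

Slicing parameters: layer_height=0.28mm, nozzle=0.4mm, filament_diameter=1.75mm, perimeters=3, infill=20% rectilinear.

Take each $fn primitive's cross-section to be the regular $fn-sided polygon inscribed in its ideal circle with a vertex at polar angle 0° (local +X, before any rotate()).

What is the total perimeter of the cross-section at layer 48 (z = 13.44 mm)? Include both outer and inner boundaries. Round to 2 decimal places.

163.99 mm

At z = 13.44 mm: the r=7 cylinder contributes a regular 32-gon of circumradius 7 (perimeter = 2·32·7.000·sin(180°/32) = 43.91 mm); the r=9.5 cylinder at (15.5, 2.5) contributes a regular 32-gon of circumradius 9.5 (perimeter = 2·32·9.500·sin(180°/32) = 59.59 mm); the cube at (-0.5, 11.5) (footprint 24.5×13.5) is included at this height (perimeter 76.00 mm); the cube at (4.5, 5.5) is present — its section is the full 10×27 rectangle (perimeter 74.00 mm); Combining (union): the regions partially overlap (shared area 174.85 mm²), so the edge portions inside another operand are dropped and the merged outline is re-measured after clipping — boundary = 163.99 mm; (rotated 55° about Z; rotation is an isometry so areas/perimeters/island counts are preserved). Overall, the cross-section is a single solid region. Total boundary length (outer) = 163.99 mm.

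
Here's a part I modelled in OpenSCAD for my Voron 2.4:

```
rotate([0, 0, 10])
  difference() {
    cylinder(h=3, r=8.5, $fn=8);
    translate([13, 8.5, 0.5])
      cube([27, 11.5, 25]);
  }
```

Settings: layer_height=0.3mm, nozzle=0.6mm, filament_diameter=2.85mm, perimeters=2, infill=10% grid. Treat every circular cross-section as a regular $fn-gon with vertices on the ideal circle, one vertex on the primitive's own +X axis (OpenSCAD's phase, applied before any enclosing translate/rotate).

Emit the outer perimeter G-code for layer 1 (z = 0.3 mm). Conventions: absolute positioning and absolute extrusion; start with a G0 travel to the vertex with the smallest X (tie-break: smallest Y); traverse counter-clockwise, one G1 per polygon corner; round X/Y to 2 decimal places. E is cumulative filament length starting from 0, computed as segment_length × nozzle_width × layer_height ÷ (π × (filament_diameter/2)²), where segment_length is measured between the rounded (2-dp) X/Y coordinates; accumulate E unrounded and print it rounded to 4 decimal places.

At z = 0.3 mm: the r=8.5 cylinder contributes a regular 8-gon of circumradius 8.5; the cube at (13, 8.5) is not intersected at this z (z outside [0.5, 25.5]); Subtracting the remaining from the first: none of the subtracted shapes is present at this height, so the r=8.5 cylinder is unchanged — 1 connected region; (rotated 10° about Z; rotation is an isometry so areas/perimeters/island counts are preserved). The outline is a single polygon with 8 vertices. Extrusion per mm of travel: 0.6 × 0.3 / (π × 1.425²) = 0.028216. Accumulating E over each segment gives final E = 1.4685.

G0 X-8.37 Y-1.48 Z0.30
G1 X-4.88 Y-6.96 E0.1833
G1 X1.48 Y-8.37 E0.3671
G1 X6.96 Y-4.88 E0.5504
G1 X8.37 Y1.48 E0.7343
G1 X4.88 Y6.96 E0.9176
G1 X-1.48 Y8.37 E1.1014
G1 X-6.96 Y4.88 E1.2847
G1 X-8.37 Y-1.48 E1.4685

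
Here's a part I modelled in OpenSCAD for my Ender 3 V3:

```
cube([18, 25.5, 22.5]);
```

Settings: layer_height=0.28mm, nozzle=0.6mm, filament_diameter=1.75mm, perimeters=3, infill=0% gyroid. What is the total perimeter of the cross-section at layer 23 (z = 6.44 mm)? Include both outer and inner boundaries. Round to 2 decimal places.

At z = 6.44 mm: the cube (footprint 18×25.5) is included at this height (perimeter 87.00 mm). Overall, the cross-section is a single solid region. Total boundary length (outer) = 87.00 mm.

87.00 mm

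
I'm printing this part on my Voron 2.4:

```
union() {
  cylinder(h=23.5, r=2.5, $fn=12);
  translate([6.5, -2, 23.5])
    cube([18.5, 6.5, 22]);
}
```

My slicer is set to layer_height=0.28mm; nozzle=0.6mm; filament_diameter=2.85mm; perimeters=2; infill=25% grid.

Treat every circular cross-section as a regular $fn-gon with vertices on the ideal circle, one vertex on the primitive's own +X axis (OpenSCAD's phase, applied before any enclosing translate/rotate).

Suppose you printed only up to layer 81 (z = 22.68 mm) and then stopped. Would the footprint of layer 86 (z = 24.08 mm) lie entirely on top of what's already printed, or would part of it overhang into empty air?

part overhangs

Compare the two slices. At z = 22.68: the r=2.5 cylinder gives a regular 12-gon of circumradius 2.5 (constant along its height) (area = (12/2)·2.500²·sin(360°/12) = 18.75 mm²); the cube at (6.5, -2) is absent (z outside [23.5, 45.5]); Taking the union: only the r=2.5 cylinder is present, so the union is just that shape — area = 18.75 mm². At z = 24.08: the cylinder does not reach this height (z outside [0, 23.5]); the cube at (6.5, -2) (footprint 18.5×6.5) is included at this height (area 120.25 mm²); Merging all regions: only the 18.5×6.5 cube at (6.5, -2) is present, so the union is just that shape — area = 120.25 mm². Checking containment: at z = 24.08 the cross-section extends beyond the z = 22.68 cross-section by about 120.25 mm².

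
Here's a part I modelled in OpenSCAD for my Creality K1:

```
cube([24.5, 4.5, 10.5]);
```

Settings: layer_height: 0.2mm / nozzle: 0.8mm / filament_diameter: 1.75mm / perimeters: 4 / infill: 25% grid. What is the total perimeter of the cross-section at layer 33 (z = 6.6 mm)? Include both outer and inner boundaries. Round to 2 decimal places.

At z = 6.6 mm: the cube is present — its section is the full 24.5×4.5 rectangle (perimeter 58.00 mm). Overall, the cross-section is a single solid region. Total boundary length (outer) = 58.00 mm.

58.00 mm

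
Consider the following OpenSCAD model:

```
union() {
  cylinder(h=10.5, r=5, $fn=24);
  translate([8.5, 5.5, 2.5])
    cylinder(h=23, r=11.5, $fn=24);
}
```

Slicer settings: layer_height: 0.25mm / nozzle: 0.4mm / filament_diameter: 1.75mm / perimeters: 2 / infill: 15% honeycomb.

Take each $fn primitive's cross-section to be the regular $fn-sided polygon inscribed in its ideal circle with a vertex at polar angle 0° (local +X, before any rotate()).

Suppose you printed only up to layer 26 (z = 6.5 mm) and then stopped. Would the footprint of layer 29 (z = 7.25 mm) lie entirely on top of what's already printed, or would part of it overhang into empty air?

Compare the two slices. At z = 6.5: the r=5 cylinder contributes a regular 24-gon of circumradius 5 (area = (24/2)·5.000²·sin(360°/24) = 77.65 mm²); the r=11.5 cylinder at (8.5, 5.5) gives a regular 24-gon of circumradius 11.5 (constant along its height) (area = (24/2)·11.500²·sin(360°/24) = 410.75 mm²); Combining (union): the regions partially overlap — summed areas 488.39 mm² minus the doubly-counted overlap 48.14 mm² gives 440.25 mm² — area = 440.25 mm². At z = 7.25: the cylinder: section is a regular 24-gon, circumradius r=5 (area = (24/2)·5.000²·sin(360°/24) = 77.65 mm²); the r=11.5 cylinder at (8.5, 5.5) gives a regular 24-gon of circumradius 11.5 (constant along its height) (area = (24/2)·11.500²·sin(360°/24) = 410.75 mm²); Taking the union: the regions partially overlap — summed areas 488.39 mm² minus the doubly-counted overlap 48.14 mm² gives 440.25 mm² — area = 440.25 mm². Checking containment: the cross-section at z = 7.25 is a subset of the cross-section at z = 6.5.

entirely on top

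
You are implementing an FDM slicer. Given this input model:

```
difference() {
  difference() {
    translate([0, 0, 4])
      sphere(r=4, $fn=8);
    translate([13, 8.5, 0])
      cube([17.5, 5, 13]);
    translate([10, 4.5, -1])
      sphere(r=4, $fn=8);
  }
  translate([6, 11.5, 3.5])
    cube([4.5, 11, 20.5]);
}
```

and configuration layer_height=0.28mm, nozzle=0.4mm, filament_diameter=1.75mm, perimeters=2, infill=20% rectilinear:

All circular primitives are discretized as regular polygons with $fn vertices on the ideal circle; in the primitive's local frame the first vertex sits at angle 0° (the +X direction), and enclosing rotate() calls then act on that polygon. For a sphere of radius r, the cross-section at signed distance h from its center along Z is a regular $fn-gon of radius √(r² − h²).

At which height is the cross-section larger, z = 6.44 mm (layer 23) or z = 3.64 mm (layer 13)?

layer 13 (z = 3.64 mm)

Layer 23 (z = 6.44): the r=4 sphere contributes a regular 8-gon of circumradius √(4²−2.44²) = 3.170 (area = (8/2)·3.170²·sin(360°/8) = 28.42 mm²); the cube at (13, 8.5) (footprint 17.5×5) is included at this height (area 87.50 mm²); the sphere at (10, 4.5) does not reach this height (|z−center|=7.440 > r=4); Taking the first minus the rest: starting from the r=4 sphere (28.42 mm²), the 17.5×5 cube at (13, 8.5) misses the remaining region (no effect) — area = 28.42 mm²; the 4.5×11 cube at (6, 11.5) contributes its full rectangle (area 49.50 mm²); After the difference (first − rest): starting from that combined region (28.42 mm²), the 4.5×11 cube at (6, 11.5) misses the remaining region (no effect) — area = 28.42 mm². So its area = 28.42 mm². Layer 13 (z = 3.64): the sphere: section is a regular 8-gon, circumradius = √(r²−h²) = √(4²−0.36²) = 3.984 (area = (8/2)·3.984²·sin(360°/8) = 44.89 mm²); the cube at (13, 8.5) (footprint 17.5×5) is included at this height (area 87.50 mm²); the sphere at (10, 4.5) does not reach this height (|z−center|=4.640 > r=4); Taking the first minus the rest: starting from the r=4 sphere (44.89 mm²), the 17.5×5 cube at (13, 8.5) misses the remaining region (no effect) — area = 44.89 mm²; the cube at (6, 11.5) is present — its section is the full 4.5×11 rectangle (area 49.50 mm²); Subtracting the remaining from the first: starting from the result so far (44.89 mm²), the 4.5×11 cube at (6, 11.5) misses the remaining region (no effect) — area = 44.89 mm². So its area = 44.89 mm². Layer 13 is larger (44.89 vs 28.42 mm²).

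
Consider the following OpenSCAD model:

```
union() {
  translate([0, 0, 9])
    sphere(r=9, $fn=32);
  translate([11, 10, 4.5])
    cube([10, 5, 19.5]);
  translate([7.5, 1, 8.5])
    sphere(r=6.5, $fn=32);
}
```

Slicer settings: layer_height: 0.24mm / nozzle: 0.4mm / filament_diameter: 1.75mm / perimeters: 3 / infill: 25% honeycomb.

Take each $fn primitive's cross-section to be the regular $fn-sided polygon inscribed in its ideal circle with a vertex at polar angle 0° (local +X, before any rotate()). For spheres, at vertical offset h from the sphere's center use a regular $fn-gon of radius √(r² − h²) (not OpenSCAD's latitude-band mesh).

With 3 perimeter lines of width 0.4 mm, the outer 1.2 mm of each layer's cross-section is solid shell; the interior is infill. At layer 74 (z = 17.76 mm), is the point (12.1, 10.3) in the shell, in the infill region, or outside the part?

shell

At z = 17.76 mm: the sphere: section is a regular 32-gon, circumradius = √(r²−h²) = √(9²−8.76²) = 2.065; the cube at (11, 10) is present — its section is the full 10×5 rectangle; the sphere at (7.5, 1) is not intersected at this z (|z−center|=9.260 > r=6.5); Merging all regions: the 2 present regions are separate (no shared area or edge), so areas and boundary lengths simply add and each stays a separate island — 2 connected regions. Overall, the cross-section has 2 separate islands. The nearest boundary edge runs (21.00, 10.00)→(11.00, 10.00); distance from the point to it = 0.30 mm. (Shell/infill is judged within the island containing the point — the largest one.) The point is inside the cross-section, 0.30 mm from the nearest boundary — within the 1.2 mm shell band (3 × 0.4).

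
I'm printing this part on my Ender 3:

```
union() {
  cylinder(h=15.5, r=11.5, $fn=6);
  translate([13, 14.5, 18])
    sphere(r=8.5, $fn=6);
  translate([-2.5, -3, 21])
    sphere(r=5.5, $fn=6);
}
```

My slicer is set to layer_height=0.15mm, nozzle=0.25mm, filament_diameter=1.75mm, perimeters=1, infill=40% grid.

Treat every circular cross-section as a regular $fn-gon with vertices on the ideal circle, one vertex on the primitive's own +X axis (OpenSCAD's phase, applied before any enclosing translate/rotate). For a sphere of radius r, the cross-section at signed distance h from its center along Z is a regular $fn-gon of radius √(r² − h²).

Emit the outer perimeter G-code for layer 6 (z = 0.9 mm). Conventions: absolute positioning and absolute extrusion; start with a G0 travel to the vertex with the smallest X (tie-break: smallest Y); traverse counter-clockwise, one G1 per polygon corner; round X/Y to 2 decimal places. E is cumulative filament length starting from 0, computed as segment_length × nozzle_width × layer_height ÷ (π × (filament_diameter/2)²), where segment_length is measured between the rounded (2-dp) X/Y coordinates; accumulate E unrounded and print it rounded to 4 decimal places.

At z = 0.9 mm: the cylinder: section is a regular 6-gon, circumradius r=11.5; the sphere at (13, 14.5) is absent (|z−center|=17.100 > r=8.5); the sphere at (-2.5, -3) is absent (|z−center|=20.100 > r=5.5); Taking the union: only the r=11.5 cylinder is present, so the union is just that shape — 1 connected region. The outline is a single polygon with 6 vertices. Extrusion per mm of travel: 0.25 × 0.15 / (π × 0.875²) = 0.015591. Accumulating E over each segment gives final E = 1.0758.

G0 X-11.50 Y0.00 Z0.90
G1 X-5.75 Y-9.96 E0.1793
G1 X5.75 Y-9.96 E0.3586
G1 X11.50 Y0.00 E0.5379
G1 X5.75 Y9.96 E0.7172
G1 X-5.75 Y9.96 E0.8965
G1 X-11.50 Y0.00 E1.0758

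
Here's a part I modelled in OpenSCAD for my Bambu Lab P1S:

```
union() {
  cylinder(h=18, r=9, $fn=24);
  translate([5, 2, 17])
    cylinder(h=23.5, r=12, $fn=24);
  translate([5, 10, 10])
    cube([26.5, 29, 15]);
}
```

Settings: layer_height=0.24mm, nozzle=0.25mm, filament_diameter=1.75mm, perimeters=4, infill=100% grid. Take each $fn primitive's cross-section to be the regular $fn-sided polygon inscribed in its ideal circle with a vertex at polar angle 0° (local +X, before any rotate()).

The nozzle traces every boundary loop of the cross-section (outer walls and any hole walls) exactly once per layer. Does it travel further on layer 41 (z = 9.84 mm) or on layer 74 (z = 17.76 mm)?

layer 74 (z = 17.76 mm)

Layer 41 (z = 9.84): the cylinder: section is a regular 24-gon, circumradius r=9 (perimeter = 2·24·9.000·sin(180°/24) = 56.39 mm); the cylinder at (5, 2) is absent (z outside [17, 40.5]); the cube at (5, 10) is absent (z outside [10, 25]); Merging all regions: only the r=9 cylinder is present, so the union is just that shape — boundary = 56.39 mm. So its perimeter = 56.39 mm. Layer 74 (z = 17.76): the cylinder: section is a regular 24-gon, circumradius r=9 (perimeter = 2·24·9.000·sin(180°/24) = 56.39 mm); the r=12 cylinder at (5, 2) gives a regular 24-gon of circumradius 12 (constant along its height) (perimeter = 2·24·12.000·sin(180°/24) = 75.18 mm); the 26.5×29 cube at (5, 10) contributes its full rectangle (perimeter 111.00 mm); Taking the union: the regions partially overlap (shared area 244.05 mm²), so the edge portions inside another operand are dropped and the merged outline is re-measured after clipping — boundary = 166.51 mm. So its perimeter = 166.51 mm. Layer 74 is larger (166.51 vs 56.39 mm).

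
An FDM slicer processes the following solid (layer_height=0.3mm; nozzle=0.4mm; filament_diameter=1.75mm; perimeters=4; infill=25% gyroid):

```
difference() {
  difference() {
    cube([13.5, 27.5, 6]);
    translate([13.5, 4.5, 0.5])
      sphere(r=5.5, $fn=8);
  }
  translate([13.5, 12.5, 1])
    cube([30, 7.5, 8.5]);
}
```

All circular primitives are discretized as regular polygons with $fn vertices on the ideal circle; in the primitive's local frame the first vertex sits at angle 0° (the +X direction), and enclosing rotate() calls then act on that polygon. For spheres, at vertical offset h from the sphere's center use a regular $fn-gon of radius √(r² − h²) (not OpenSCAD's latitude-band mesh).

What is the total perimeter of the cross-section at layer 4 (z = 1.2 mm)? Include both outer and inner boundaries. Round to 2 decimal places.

83.94 mm

At z = 1.2 mm: the cube is present — its section is the full 13.5×27.5 rectangle (perimeter 82.00 mm); the r=5.5 sphere at (13.5, 4.5) slices to a regular 8-gon of circumradius 5.455 (√(r²−h²) with h=0.7 from center) (perimeter = 2·8·5.455·sin(180°/8) = 33.40 mm); After the difference (first − rest): starting from the 13.5×27.5 cube, the r=5.5 sphere at (13.5, 4.5) partially overlaps it — only the 40.99 mm² overlap (of its 84.17 mm²) is removed, clipping the outline — boundary = 83.94 mm; the cube at (13.5, 12.5) is present — its section is the full 30×7.5 rectangle (perimeter 75.00 mm); Taking the first minus the rest: starting from that combined region, the 30×7.5 cube at (13.5, 12.5) misses the remaining region (no effect) — boundary = 83.94 mm. Overall, the cross-section is a single solid region. Total boundary length (outer) = 83.94 mm.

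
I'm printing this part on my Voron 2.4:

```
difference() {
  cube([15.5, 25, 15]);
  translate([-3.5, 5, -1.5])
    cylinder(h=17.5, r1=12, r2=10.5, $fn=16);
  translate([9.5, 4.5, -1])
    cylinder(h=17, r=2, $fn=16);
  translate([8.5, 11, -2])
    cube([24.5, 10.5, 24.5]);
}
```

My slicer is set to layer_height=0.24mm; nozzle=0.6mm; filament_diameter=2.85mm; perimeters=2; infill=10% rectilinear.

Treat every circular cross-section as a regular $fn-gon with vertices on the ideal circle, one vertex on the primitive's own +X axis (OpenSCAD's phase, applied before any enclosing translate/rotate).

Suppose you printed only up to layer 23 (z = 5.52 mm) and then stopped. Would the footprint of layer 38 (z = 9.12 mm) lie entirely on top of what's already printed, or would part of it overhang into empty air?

part overhangs

Compare the two slices. At z = 5.52: the cube (footprint 15.5×25) is included at this height (area 387.50 mm²); the cone at (-3.5, 5) (r1=12→r2=10.5) has section circumradius 11.398 here — a regular 16-gon (area = (16/2)·11.398²·sin(360°/16) = 397.75 mm²); the r=2 cylinder at (9.5, 4.5) contributes a regular 16-gon of circumradius 2 (area = (16/2)·2.000²·sin(360°/16) = 12.25 mm²); the 24.5×10.5 cube at (8.5, 11) contributes its full rectangle (area 257.25 mm²); After the difference (first − rest): starting from the 15.5×25 cube (387.50 mm²), the cone at (-3.5, 5) partially overlaps it — only the 97.67 mm² overlap (of its 397.75 mm²) is removed, clipping the outline; the r=2 cylinder at (9.5, 4.5) partially overlaps it — only the 11.90 mm² overlap (of its 12.25 mm²) is removed, clipping the outline; the 24.5×10.5 cube at (8.5, 11) partially overlaps it — only the 73.50 mm² overlap (of its 257.25 mm²) is removed, clipping the outline — area = 204.43 mm². At z = 9.12: the 15.5×25 cube contributes its full rectangle (area 387.50 mm²); the cone at (-3.5, 5) (r1=12→r2=10.5) has section circumradius 11.090 here — a regular 16-gon (area = (16/2)·11.090²·sin(360°/16) = 376.50 mm²); the cylinder at (9.5, 4.5): section is a regular 16-gon, circumradius r=2 (area = (16/2)·2.000²·sin(360°/16) = 12.25 mm²); the 24.5×10.5 cube at (8.5, 11) contributes its full rectangle (area 257.25 mm²); Taking the first minus the rest: starting from the 15.5×25 cube (387.50 mm²), the cone at (-3.5, 5) partially overlaps it — only the 91.86 mm² overlap (of its 376.50 mm²) is removed, clipping the outline; the r=2 cylinder at (9.5, 4.5) lies wholly inside it (removes its full 12.25 mm² and its 12.49 mm outline becomes a hole wall); the 24.5×10.5 cube at (8.5, 11) partially overlaps it — only the 73.50 mm² overlap (of its 257.25 mm²) is removed, clipping the outline — area = 209.90 mm². Checking containment: at z = 9.12 the cross-section extends beyond the z = 5.52 cross-section by about 5.46 mm².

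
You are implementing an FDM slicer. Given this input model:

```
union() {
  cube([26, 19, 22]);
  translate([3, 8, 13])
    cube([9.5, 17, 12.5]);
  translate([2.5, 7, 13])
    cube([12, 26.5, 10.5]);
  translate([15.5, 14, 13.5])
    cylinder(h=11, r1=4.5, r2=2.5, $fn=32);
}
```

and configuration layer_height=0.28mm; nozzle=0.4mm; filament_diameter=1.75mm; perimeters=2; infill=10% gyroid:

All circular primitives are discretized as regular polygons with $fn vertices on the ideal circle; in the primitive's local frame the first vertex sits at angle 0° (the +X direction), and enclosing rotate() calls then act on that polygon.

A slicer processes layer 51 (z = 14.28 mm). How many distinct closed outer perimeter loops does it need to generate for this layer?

At z = 14.28 mm: the 26×19 cube contributes its full rectangle; the cube at (3, 8) (footprint 9.5×17) is included at this height; the 12×26.5 cube at (2.5, 7) contributes its full rectangle; the cone at (15.5, 14) (r1=4.5→r2=2.5) has section circumradius 4.358 here — a regular 32-gon; Combining (union): the regions partially overlap (shared area 364.79 mm²), so overlapping operands fuse into one piece — 1 connected region. The result has 1 disconnected region.

1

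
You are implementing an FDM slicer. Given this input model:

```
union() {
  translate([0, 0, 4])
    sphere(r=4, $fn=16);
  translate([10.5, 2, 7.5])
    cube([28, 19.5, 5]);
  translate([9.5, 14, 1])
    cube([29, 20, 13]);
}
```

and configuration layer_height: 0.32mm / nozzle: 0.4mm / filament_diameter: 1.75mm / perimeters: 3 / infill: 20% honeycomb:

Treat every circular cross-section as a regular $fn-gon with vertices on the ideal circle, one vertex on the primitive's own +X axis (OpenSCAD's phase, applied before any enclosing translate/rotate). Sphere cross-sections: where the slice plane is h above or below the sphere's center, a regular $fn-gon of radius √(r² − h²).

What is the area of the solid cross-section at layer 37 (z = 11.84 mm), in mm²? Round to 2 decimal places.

916.00 mm²

At z = 11.84 mm: the sphere is not intersected at this z (|z−center|=7.840 > r=4); the 28×19.5 cube at (10.5, 2) contributes its full rectangle (area 546.00 mm²); the 29×20 cube at (9.5, 14) contributes its full rectangle (area 580.00 mm²); Combining (union): the regions partially overlap — summed areas 1126.00 mm² minus the doubly-counted overlap 210.00 mm² gives 916.00 mm² — area = 916.00 mm². Overall, the cross-section is a single solid region. Net area = 916.00 mm².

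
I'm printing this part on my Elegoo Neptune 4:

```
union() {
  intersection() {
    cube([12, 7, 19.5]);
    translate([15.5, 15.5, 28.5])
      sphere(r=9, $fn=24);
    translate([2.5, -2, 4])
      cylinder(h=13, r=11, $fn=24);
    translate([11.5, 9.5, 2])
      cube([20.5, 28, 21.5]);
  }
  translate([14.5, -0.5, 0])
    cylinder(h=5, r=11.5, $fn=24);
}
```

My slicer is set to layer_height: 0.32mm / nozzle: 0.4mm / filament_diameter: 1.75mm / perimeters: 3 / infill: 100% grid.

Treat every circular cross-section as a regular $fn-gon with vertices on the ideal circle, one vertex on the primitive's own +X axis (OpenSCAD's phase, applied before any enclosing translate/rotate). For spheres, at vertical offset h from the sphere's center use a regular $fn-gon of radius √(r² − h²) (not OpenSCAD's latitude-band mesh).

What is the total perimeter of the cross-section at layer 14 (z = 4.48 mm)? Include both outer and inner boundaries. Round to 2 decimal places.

72.05 mm

At z = 4.48 mm: the cube is present — its section is the full 12×7 rectangle (perimeter 38.00 mm); the sphere at (15.5, 15.5) is not intersected at this z (|z−center|=24.020 > r=9); the cylinder at (2.5, -2): section is a regular 24-gon, circumradius r=11 (perimeter = 2·24·11.000·sin(180°/24) = 68.92 mm); the cube at (11.5, 9.5) is present — its section is the full 20.5×28 rectangle (perimeter 97.00 mm); After intersecting: at least one operand is absent at this height, so nothing remains; the r=11.5 cylinder at (14.5, -0.5) gives a regular 24-gon of circumradius 11.5 (constant along its height) (perimeter = 2·24·11.500·sin(180°/24) = 72.05 mm); Merging all regions: only the r=11.5 cylinder at (14.5, -0.5) is present, so the union is just that shape — boundary = 72.05 mm. Overall, the cross-section is a single solid region. Total boundary length (outer) = 72.05 mm.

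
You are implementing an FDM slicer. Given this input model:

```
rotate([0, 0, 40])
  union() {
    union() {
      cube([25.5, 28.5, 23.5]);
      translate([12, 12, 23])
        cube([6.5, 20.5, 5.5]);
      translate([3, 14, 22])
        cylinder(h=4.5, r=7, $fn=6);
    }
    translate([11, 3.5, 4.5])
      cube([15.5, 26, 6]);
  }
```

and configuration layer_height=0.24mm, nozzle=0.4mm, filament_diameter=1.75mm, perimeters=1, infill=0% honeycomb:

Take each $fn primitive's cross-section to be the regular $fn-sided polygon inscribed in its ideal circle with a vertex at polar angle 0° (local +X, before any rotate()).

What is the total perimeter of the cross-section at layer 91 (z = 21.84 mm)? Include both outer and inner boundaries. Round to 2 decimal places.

108.00 mm

At z = 21.84 mm: the cube is present — its section is the full 25.5×28.5 rectangle (perimeter 108.00 mm); the cube at (12, 12) is absent (z outside [23, 28.5]); the cylinder at (3, 14) is not intersected at this z (z outside [22, 26.5]); Combining (union): only the 25.5×28.5 cube is present, so the union is just that shape — boundary = 108.00 mm; the cube at (11, 3.5) does not reach this height (z outside [4.5, 10.5]); Taking the union: only the result so far is present, so the union is just that shape — boundary = 108.00 mm; (rotated 40° about Z; rotation is an isometry so areas/perimeters/island counts are preserved). Overall, the cross-section is a single solid region. Total boundary length (outer) = 108.00 mm.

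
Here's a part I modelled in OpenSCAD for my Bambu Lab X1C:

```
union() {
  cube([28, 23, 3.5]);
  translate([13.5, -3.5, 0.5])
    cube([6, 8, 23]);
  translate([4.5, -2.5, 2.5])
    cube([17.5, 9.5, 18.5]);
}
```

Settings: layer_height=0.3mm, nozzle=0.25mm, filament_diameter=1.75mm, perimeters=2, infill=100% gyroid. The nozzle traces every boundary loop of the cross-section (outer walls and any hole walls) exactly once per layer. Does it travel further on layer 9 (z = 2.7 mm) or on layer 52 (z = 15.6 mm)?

layer 9 (z = 2.7 mm)

Layer 9 (z = 2.7): the cube is present — its section is the full 28×23 rectangle (perimeter 102.00 mm); the 6×8 cube at (13.5, -3.5) contributes its full rectangle (perimeter 28.00 mm); the cube at (4.5, -2.5) is present — its section is the full 17.5×9.5 rectangle (perimeter 54.00 mm); Merging all regions: the regions partially overlap (shared area 164.50 mm²), so the edge portions inside another operand are dropped and the merged outline is re-measured after clipping — boundary = 109.00 mm. So its perimeter = 109.00 mm. Layer 52 (z = 15.6): the cube is not intersected at this z (z outside [0, 3.5]); the cube at (13.5, -3.5) (footprint 6×8) is included at this height (perimeter 28.00 mm); the cube at (4.5, -2.5) (footprint 17.5×9.5) is included at this height (perimeter 54.00 mm); Combining (union): the regions partially overlap (shared area 42.00 mm²), so the edge portions inside another operand are dropped and the merged outline is re-measured after clipping — boundary = 56.00 mm. So its perimeter = 56.00 mm. Layer 9 is larger (109.00 vs 56.00 mm).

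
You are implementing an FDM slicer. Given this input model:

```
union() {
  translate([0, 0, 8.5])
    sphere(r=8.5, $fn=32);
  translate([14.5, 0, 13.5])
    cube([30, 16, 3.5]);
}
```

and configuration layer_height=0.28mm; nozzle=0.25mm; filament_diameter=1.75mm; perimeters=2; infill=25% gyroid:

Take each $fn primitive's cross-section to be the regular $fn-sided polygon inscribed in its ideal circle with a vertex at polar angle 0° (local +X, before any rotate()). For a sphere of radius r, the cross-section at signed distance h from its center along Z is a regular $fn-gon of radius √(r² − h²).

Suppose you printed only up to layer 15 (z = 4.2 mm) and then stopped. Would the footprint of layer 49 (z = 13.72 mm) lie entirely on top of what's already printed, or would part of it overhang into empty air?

Compare the two slices. At z = 4.2: the sphere: section is a regular 32-gon, circumradius = √(r²−h²) = √(8.5²−4.3²) = 7.332 (area = (32/2)·7.332²·sin(360°/32) = 167.81 mm²); the cube at (14.5, 0) is not intersected at this z (z outside [13.5, 17]); Combining (union): only the r=8.5 sphere is present, so the union is just that shape — area = 167.81 mm². At z = 13.72: the sphere: section is a regular 32-gon, circumradius = √(r²−h²) = √(8.5²−5.22²) = 6.708 (area = (32/2)·6.708²·sin(360°/32) = 140.47 mm²); the 30×16 cube at (14.5, 0) contributes its full rectangle (area 480.00 mm²); Combining (union): the 2 present regions are separate (no shared area or edge), so areas and boundary lengths simply add and each stays a separate island — area = 620.47 mm². Checking containment: at z = 13.72 the cross-section extends beyond the z = 4.2 cross-section by about 480.00 mm².

part overhangs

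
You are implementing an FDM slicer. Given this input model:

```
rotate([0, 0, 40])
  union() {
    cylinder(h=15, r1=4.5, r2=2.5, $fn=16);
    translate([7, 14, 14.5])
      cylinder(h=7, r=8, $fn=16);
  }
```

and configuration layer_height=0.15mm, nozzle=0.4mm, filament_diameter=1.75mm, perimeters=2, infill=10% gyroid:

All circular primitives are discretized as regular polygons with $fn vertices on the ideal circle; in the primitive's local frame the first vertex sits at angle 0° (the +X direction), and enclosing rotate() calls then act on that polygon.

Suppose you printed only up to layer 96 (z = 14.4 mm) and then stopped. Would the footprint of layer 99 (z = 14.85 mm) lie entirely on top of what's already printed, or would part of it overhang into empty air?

Compare the two slices. At z = 14.4: the cone: at t=0.960 of its height the radius interpolates to r₁+(r₂−r₁)t = 2.580, giving a regular 16-gon of that circumradius (area = (16/2)·2.580²·sin(360°/16) = 20.38 mm²); the cylinder at (7, 14) does not reach this height (z outside [14.5, 21.5]); Combining (union): only the cone is present, so the union is just that shape — area = 20.38 mm²; (whole slice rotated 40° about Z — lengths, areas and connectivity unchanged). At z = 14.85: the cone (r1=4.5→r2=2.5) has section circumradius 2.520 here — a regular 16-gon (area = (16/2)·2.520²·sin(360°/16) = 19.44 mm²); the cylinder at (7, 14): section is a regular 16-gon, circumradius r=8 (area = (16/2)·8.000²·sin(360°/16) = 195.93 mm²); Taking the union: the 2 present regions are separate (no shared area or edge), so areas and boundary lengths simply add and each stays a separate island — area = 215.38 mm²; (whole slice rotated 40° about Z — lengths, areas and connectivity unchanged). Checking containment: at z = 14.85 the cross-section extends beyond the z = 14.4 cross-section by about 195.93 mm².

part overhangs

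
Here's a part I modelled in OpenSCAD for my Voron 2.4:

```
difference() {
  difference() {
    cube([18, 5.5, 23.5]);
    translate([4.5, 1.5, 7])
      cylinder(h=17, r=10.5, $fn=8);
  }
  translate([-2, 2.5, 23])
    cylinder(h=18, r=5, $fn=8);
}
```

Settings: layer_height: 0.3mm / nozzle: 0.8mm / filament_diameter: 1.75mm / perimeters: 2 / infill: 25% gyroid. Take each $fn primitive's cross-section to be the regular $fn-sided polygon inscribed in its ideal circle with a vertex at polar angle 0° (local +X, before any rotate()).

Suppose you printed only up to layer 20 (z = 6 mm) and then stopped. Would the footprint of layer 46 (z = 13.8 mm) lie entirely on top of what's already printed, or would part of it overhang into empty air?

Compare the two slices. At z = 6: the cube (footprint 18×5.5) is included at this height (area 99.00 mm²); the cylinder at (4.5, 1.5) is not intersected at this z (z outside [7, 24]); After the difference (first − rest): none of the subtracted shapes is present at this height, so the 18×5.5 cube is unchanged — area = 99.00 mm²; the cylinder at (-2, 2.5) is not intersected at this z (z outside [23, 41]); After the difference (first − rest): none of the subtracted shapes is present at this height, so that combined region is unchanged — area = 99.00 mm². At z = 13.8: the 18×5.5 cube contributes its full rectangle (area 99.00 mm²); the r=10.5 cylinder at (4.5, 1.5) gives a regular 8-gon of circumradius 10.5 (constant along its height) (area = (8/2)·10.500²·sin(360°/8) = 311.83 mm²); After the difference (first − rest): starting from the 18×5.5 cube (99.00 mm²), the r=10.5 cylinder at (4.5, 1.5) partially overlaps it — only the 78.72 mm² overlap (of its 311.83 mm²) is removed, clipping the outline — area = 20.28 mm²; the cylinder at (-2, 2.5) is absent (z outside [23, 41]); After the difference (first − rest): none of the subtracted shapes is present at this height, so the result so far is unchanged — area = 20.28 mm². Checking containment: the cross-section at z = 13.8 is a subset of the cross-section at z = 6.

entirely on top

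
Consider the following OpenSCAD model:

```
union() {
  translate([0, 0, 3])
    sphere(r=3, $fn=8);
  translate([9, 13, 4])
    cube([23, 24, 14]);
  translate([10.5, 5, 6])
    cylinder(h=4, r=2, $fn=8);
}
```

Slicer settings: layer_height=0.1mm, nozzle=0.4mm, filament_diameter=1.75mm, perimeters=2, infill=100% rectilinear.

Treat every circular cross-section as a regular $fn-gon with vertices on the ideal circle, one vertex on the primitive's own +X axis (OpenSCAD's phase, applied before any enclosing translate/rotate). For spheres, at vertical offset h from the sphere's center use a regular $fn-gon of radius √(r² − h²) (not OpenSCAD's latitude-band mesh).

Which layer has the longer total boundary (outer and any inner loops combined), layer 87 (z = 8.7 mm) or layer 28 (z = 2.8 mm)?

Layer 87 (z = 8.7): the sphere is absent (|z−center|=5.700 > r=3); the cube at (9, 13) is present — its section is the full 23×24 rectangle (perimeter 94.00 mm); the r=2 cylinder at (10.5, 5) gives a regular 8-gon of circumradius 2 (constant along its height) (perimeter = 2·8·2.000·sin(180°/8) = 12.25 mm); Merging all regions: the 2 present regions are separate (no shared area or edge), so areas and boundary lengths simply add and each stays a separate island — boundary = 106.25 mm. So its perimeter = 106.25 mm. Layer 28 (z = 2.8): the sphere: section is a regular 8-gon, circumradius = √(r²−h²) = √(3²−0.2²) = 2.993 (perimeter = 2·8·2.993·sin(180°/8) = 18.33 mm); the cube at (9, 13) does not reach this height (z outside [4, 18]); the cylinder at (10.5, 5) is absent (z outside [6, 10]); Combining (union): only the r=3 sphere is present, so the union is just that shape — boundary = 18.33 mm. So its perimeter = 18.33 mm. Layer 87 is larger (106.25 vs 18.33 mm).

layer 87 (z = 8.7 mm)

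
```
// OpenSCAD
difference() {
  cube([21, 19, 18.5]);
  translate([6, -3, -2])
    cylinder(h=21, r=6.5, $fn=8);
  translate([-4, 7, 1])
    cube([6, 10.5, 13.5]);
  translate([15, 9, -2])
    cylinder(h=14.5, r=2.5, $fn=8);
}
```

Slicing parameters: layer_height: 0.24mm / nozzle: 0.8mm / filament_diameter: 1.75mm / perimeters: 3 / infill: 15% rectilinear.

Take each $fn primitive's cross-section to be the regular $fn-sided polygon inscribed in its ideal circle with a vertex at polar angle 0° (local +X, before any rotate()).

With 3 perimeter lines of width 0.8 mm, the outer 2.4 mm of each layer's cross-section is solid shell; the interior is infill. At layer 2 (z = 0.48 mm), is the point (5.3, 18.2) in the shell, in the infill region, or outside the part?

shell

At z = 0.48 mm: the cube is present — its section is the full 21×19 rectangle; the r=6.5 cylinder at (6, -3) contributes a regular 8-gon of circumradius 6.5; the cube at (-4, 7) does not reach this height (z outside [1, 14.5]); the cylinder at (15, 9): section is a regular 8-gon, circumradius r=2.5; After the difference (first − rest): starting from the 21×19 cube, the r=6.5 cylinder at (6, -3) partially overlaps it — only the 24.48 mm² overlap (of its 119.50 mm²) is removed, clipping the outline; the r=2.5 cylinder at (15, 9) lies wholly inside it (removes its full 17.68 mm² and its 15.31 mm outline becomes a hole wall) — 1 connected region with 1 hole. Overall, the cross-section is one region with 1 hole. The nearest boundary edge runs (0.00, 19.00)→(21.00, 19.00); distance from the point to it = 0.80 mm. The point is inside the cross-section, 0.80 mm from the nearest boundary — within the 2.4 mm shell band (3 × 0.8).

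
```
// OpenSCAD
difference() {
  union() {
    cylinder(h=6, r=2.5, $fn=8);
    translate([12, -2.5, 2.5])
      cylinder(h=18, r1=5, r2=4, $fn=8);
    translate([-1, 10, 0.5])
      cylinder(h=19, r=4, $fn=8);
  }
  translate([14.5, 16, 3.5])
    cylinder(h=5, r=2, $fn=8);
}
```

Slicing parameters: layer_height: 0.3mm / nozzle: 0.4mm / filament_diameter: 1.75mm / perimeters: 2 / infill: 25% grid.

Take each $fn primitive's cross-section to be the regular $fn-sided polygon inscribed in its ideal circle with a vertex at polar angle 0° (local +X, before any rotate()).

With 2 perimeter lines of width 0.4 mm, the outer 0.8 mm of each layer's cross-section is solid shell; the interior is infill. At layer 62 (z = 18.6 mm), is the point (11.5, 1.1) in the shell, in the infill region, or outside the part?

At z = 18.6 mm: the cylinder is not intersected at this z (z outside [0, 6]); the cone at (12, -2.5) (r1=5→r2=4) has section circumradius 4.106 here — a regular 8-gon; the cylinder at (-1, 10): section is a regular 8-gon, circumradius r=4; Combining (union): the 2 present regions are separate (no shared area or edge), so areas and boundary lengths simply add and each stays a separate island — 2 connected regions; the cylinder at (14.5, 16) is absent (z outside [3.5, 8.5]); Taking the first minus the rest: none of the subtracted shapes is present at this height, so that combined region is unchanged — 2 connected regions. Overall, the cross-section has 2 separate islands. The nearest boundary edge runs (9.10, 0.40)→(12.00, 1.61); distance from the point to it = 0.28 mm. (Shell/infill is judged within the island containing the point — the largest one.) The point is inside the cross-section, 0.28 mm from the nearest boundary — within the 0.8 mm shell band (2 × 0.4).

shell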